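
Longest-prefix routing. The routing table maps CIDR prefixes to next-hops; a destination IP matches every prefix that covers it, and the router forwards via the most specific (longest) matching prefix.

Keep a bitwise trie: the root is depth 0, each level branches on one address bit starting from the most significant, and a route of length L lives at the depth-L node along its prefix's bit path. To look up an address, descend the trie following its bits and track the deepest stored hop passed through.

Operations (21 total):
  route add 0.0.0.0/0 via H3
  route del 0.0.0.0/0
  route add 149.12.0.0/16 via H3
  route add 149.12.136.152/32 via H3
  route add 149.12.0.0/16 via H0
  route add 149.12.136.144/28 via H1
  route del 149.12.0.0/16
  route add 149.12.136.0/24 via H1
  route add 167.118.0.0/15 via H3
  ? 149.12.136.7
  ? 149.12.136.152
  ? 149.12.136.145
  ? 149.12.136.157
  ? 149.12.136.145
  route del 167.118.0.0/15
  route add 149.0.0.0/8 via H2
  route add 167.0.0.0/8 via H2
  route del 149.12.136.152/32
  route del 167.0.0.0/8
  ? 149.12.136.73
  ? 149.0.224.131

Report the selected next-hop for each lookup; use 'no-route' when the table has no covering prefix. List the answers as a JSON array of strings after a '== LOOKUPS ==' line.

Apply in order:
  add 0.0.0.0/0 -> H3 at depth 0
  - 0.0.0.0/0 clear@0
  add 149.12.0.0/16 -> H3 at depth 16
  add 149.12.136.152/32 -> H3 at depth 32
  add 149.12.0.0/16 -> H0 at depth 16
  add 149.12.136.144/28 -> H1 at depth 28
  - 149.12.0.0/16 clear@16
  add 149.12.136.0/24 -> H1 at depth 24
  add 167.118.0.0/15 -> H3 at depth 15
  ? 149.12.136.7  path d0:-→d1:-→d2:-→d3:-→d4:-→d5:-→d6:-→d7:-→d8:-→d9:-→d10:-→d11:-→d12:-→d13:-→d14:-→d15:-→d16:-→d17:-→d18:-→d19:-→d20:-→d21:-→d22:-→d23:-→d24:H1  best=H1
  ? 149.12.136.152  path d0:-→d1:-→d2:-→d3:-→d4:-→d5:-→d6:-→d7:-→d8:-→d9:-→d10:-→d11:-→d12:-→d13:-→d14:-→d15:-→d16:-→d17:-→d18:-→d19:-→d20:-→d21:-→d22:-→d23:-→d24:H1→d25:-→d26:-→d27:-→d28:H1→d29:-→d30:-→d31:-→d32:H3  best=H3
  ? 149.12.136.145  path d0:-→d1:-→d2:-→d3:-→d4:-→d5:-→d6:-→d7:-→d8:-→d9:-→d10:-→d11:-→d12:-→d13:-→d14:-→d15:-→d16:-→d17:-→d18:-→d19:-→d20:-→d21:-→d22:-→d23:-→d24:H1→d25:-→d26:-→d27:-→d28:H1  best=H1
  ? 149.12.136.157  path d0:-→d1:-→d2:-→d3:-→d4:-→d5:-→d6:-→d7:-→d8:-→d9:-→d10:-→d11:-→d12:-→d13:-→d14:-→d15:-→d16:-→d17:-→d18:-→d19:-→d20:-→d21:-→d22:-→d23:-→d24:H1→d25:-→d26:-→d27:-→d28:H1→d29:-  best=H1
  ? 149.12.136.145  path d0:-→d1:-→d2:-→d3:-→d4:-→d5:-→d6:-→d7:-→d8:-→d9:-→d10:-→d11:-→d12:-→d13:-→d14:-→d15:-→d16:-→d17:-→d18:-→d19:-→d20:-→d21:-→d22:-→d23:-→d24:H1→d25:-→d26:-→d27:-→d28:H1  best=H1
  - 167.118.0.0/15 clear@15
  add 149.0.0.0/8 -> H2 at depth 8
  add 167.0.0.0/8 -> H2 at depth 8
  - 149.12.136.152/32 clear@32
  - 167.0.0.0/8 clear@8
  ? 149.12.136.73  path d0:-→d1:-→d2:-→d3:-→d4:-→d5:-→d6:-→d7:-→d8:H2→d9:-→d10:-→d11:-→d12:-→d13:-→d14:-→d15:-→d16:-→d17:-→d18:-→d19:-→d20:-→d21:-→d22:-→d23:-→d24:H1  best=H1
  ? 149.0.224.131  path d0:-→d1:-→d2:-→d3:-→d4:-→d5:-→d6:-→d7:-→d8:H2→d9:-→d10:-→d11:-→d12:-  best=H2

== LOOKUPS ==
["H1","H3","H1","H1","H1","H1","H2"]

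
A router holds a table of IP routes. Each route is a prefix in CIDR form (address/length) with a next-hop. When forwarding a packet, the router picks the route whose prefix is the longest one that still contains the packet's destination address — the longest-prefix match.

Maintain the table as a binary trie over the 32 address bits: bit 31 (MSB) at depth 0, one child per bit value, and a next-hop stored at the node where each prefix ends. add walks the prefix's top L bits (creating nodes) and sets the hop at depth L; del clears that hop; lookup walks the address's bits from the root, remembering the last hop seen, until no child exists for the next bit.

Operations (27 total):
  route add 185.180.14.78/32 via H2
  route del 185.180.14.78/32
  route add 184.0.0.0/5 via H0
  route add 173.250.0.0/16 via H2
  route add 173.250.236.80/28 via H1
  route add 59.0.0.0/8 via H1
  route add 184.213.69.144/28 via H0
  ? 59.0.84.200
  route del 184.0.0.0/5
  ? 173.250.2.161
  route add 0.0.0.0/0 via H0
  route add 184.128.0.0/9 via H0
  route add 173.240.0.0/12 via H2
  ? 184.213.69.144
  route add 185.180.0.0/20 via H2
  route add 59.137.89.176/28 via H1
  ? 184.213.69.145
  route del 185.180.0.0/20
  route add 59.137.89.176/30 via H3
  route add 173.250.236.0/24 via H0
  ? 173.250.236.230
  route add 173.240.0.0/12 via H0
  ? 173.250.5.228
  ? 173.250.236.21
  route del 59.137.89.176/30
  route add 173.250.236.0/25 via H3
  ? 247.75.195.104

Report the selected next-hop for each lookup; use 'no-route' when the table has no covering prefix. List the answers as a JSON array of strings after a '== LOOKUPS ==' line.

Apply in order:
  + 185.180.14.78/32 (H2) depth=32
  del 185.180.14.78/32 (clear depth 32)
  + 184.0.0.0/5 (H0) depth=5
  + 173.250.0.0/16 (H2) depth=16
  + 173.250.236.80/28 (H1) depth=28
  + 59.0.0.0/8 (H1) depth=8
  + 184.213.69.144/28 (H0) depth=28
  ? 59.0.84.200  path d0:-→d1:-→d2:-→d3:-→d4:-→d5:-→d6:-→d7:-→d8:H1  best=H1
  del 184.0.0.0/5 (clear depth 5)
  ? 173.250.2.161  path d0:-→d1:-→d2:-→d3:-→d4:-→d5:-→d6:-→d7:-→d8:-→d9:-→d10:-→d11:-→d12:-→d13:-→d14:-→d15:-→d16:H2  best=H2
  + 0.0.0.0/0 (H0) depth=0
  + 184.128.0.0/9 (H0) depth=9
  + 173.240.0.0/12 (H2) depth=12
  ? 184.213.69.144  path d0:H0→d1:-→d2:-→d3:-→d4:-→d5:-→d6:-→d7:-→d8:-→d9:H0→d10:-→d11:-→d12:-→d13:-→d14:-→d15:-→d16:-→d17:-→d18:-→d19:-→d20:-→d21:-→d22:-→d23:-→d24:-→d25:-→d26:-→d27:-→d28:H0  best=H0
  + 185.180.0.0/20 (H2) depth=20
  + 59.137.89.176/28 (H1) depth=28
  ? 184.213.69.145  path d0:H0→d1:-→d2:-→d3:-→d4:-→d5:-→d6:-→d7:-→d8:-→d9:H0→d10:-→d11:-→d12:-→d13:-→d14:-→d15:-→d16:-→d17:-→d18:-→d19:-→d20:-→d21:-→d22:-→d23:-→d24:-→d25:-→d26:-→d27:-→d28:H0  best=H0
  del 185.180.0.0/20 (clear depth 20)
  + 59.137.89.176/30 (H3) depth=30
  + 173.250.236.0/24 (H0) depth=24
  ? 173.250.236.230  path d0:H0→d1:-→d2:-→d3:-→d4:-→d5:-→d6:-→d7:-→d8:-→d9:-→d10:-→d11:-→d12:H2→d13:-→d14:-→d15:-→d16:H2→d17:-→d18:-→d19:-→d20:-→d21:-→d22:-→d23:-→d24:H0  best=H0
  + 173.240.0.0/12 (H0) depth=12
  ? 173.250.5.228  path d0:H0→d1:-→d2:-→d3:-→d4:-→d5:-→d6:-→d7:-→d8:-→d9:-→d10:-→d11:-→d12:H0→d13:-→d14:-→d15:-→d16:H2  best=H2
  ? 173.250.236.21  path d0:H0→d1:-→d2:-→d3:-→d4:-→d5:-→d6:-→d7:-→d8:-→d9:-→d10:-→d11:-→d12:H0→d13:-→d14:-→d15:-→d16:H2→d17:-→d18:-→d19:-→d20:-→d21:-→d22:-→d23:-→d24:H0→d25:-  best=H0
  del 59.137.89.176/30 (clear depth 30)
  + 173.250.236.0/25 (H3) depth=25
  ? 247.75.195.104  path d0:H0→d1:-  best=H0

== LOOKUPS ==
["H1","H2","H0","H0","H0","H2","H0","H0"]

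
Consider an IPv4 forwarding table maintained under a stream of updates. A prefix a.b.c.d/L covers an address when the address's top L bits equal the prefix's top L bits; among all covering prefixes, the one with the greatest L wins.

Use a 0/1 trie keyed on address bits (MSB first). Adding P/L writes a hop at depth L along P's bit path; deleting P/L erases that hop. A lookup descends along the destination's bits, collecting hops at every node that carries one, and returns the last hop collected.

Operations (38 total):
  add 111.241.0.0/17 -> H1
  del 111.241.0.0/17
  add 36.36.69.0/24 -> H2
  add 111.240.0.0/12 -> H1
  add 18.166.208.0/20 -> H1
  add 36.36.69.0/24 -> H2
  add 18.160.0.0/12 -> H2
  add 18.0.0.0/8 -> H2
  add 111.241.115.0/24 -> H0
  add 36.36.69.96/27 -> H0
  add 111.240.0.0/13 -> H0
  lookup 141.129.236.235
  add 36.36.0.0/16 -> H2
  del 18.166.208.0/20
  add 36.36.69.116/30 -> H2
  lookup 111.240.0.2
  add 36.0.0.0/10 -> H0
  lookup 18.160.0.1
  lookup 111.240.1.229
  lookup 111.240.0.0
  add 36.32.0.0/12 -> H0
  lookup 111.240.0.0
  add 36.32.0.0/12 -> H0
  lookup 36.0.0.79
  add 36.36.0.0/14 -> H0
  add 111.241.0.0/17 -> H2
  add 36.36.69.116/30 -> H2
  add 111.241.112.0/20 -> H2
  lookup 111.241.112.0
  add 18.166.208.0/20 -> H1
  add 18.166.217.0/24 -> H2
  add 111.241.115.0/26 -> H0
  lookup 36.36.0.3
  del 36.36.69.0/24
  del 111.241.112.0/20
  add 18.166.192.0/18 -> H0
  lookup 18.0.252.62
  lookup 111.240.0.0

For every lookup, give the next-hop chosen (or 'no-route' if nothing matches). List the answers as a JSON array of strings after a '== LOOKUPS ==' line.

Apply in order:
  add 111.241.0.0/17 -> H1 at depth 17
  del 111.241.0.0/17 (clear depth 17)
  add 36.36.69.0/24 -> H2 at depth 24
  add 111.240.0.0/12 -> H1 at depth 12
  add 18.166.208.0/20 -> H1 at depth 20
  add 36.36.69.0/24 -> H2 at depth 24
  add 18.160.0.0/12 -> H2 at depth 12
  add 18.0.0.0/8 -> H2 at depth 8
  add 111.241.115.0/24 -> H0 at depth 24
  add 36.36.69.96/27 -> H0 at depth 27
  add 111.240.0.0/13 -> H0 at depth 13
  Q 141.129.236.235: descend ε ; hops seen [∅] ; pick no-route
  add 36.36.0.0/16 -> H2 at depth 16
  del 18.166.208.0/20 (clear depth 20)
  add 36.36.69.116/30 -> H2 at depth 30
  Q 111.240.0.2: descend 011011111111000 ; hops seen [H1,H0] ; pick H0
  add 36.0.0.0/10 -> H0 at depth 10
  Q 18.160.0.1: descend 0001001010100 ; hops seen [H2,H2] ; pick H2
  Q 111.240.1.229: descend 011011111111000 ; hops seen [H1,H0] ; pick H0
  Q 111.240.0.0: descend 011011111111000 ; hops seen [H1,H0] ; pick H0
  add 36.32.0.0/12 -> H0 at depth 12
  Q 111.240.0.0: descend 011011111111000 ; hops seen [H1,H0] ; pick H0
  add 36.32.0.0/12 -> H0 at depth 12
  Q 36.0.0.79: descend 0010010000 ; hops seen [H0] ; pick H0
  add 36.36.0.0/14 -> H0 at depth 14
  add 111.241.0.0/17 -> H2 at depth 17
  add 36.36.69.116/30 -> H2 at depth 30
  add 111.241.112.0/20 -> H2 at depth 20
  Q 111.241.112.0: descend 0110111111110001011100 ; hops seen [H1,H0,H2,H2] ; pick H2
  add 18.166.208.0/20 -> H1 at depth 20
  add 18.166.217.0/24 -> H2 at depth 24
  add 111.241.115.0/26 -> H0 at depth 26
  Q 36.36.0.3: descend 00100100001001000 ; hops seen [H0,H0,H0,H2] ; pick H2
  del 36.36.69.0/24 (clear depth 24)
  del 111.241.112.0/20 (clear depth 20)
  add 18.166.192.0/18 -> H0 at depth 18
  Q 18.0.252.62: descend 00010010 ; hops seen [H2] ; pick H2
  Q 111.240.0.0: descend 011011111111000 ; hops seen [H1,H0] ; pick H0

== LOOKUPS ==
["no-route","H0","H2","H0","H0","H0","H0","H2","H2","H2","H0"]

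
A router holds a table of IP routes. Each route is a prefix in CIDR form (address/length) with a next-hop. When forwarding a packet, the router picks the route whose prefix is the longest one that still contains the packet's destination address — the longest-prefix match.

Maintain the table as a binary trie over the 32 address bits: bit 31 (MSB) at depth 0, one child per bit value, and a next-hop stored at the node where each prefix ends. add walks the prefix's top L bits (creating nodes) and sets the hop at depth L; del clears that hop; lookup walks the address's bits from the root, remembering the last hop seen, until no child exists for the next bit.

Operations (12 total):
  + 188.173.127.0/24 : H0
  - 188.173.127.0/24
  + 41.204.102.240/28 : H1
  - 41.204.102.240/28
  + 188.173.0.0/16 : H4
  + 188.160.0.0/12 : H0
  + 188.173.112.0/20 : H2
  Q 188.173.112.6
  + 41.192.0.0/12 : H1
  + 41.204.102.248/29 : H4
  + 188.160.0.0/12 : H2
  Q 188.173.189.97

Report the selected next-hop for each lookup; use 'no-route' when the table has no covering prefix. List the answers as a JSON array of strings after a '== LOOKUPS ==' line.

Process each operation:
  + 188.173.127.0/24 (H0) depth=24
  del 188.173.127.0/24 (clear depth 24)
  + 41.204.102.240/28 (H1) depth=28
  del 41.204.102.240/28 (clear depth 28)
  + 188.173.0.0/16 (H4) depth=16
  + 188.160.0.0/12 (H0) depth=12
  + 188.173.112.0/20 (H2) depth=20
  ? 188.173.112.6  path d0:-→d1:-→d2:-→d3:-→d4:-→d5:-→d6:-→d7:-→d8:-→d9:-→d10:-→d11:-→d12:H0→d13:-→d14:-→d15:-→d16:H4→d17:-→d18:-→d19:-→d20:H2  best=H2
  + 41.192.0.0/12 (H1) depth=12
  + 41.204.102.248/29 (H4) depth=29
  + 188.160.0.0/12 (H2) depth=12
  ? 188.173.189.97  path d0:-→d1:-→d2:-→d3:-→d4:-→d5:-→d6:-→d7:-→d8:-→d9:-→d10:-→d11:-→d12:H2→d13:-→d14:-→d15:-→d16:H4  best=H4

== LOOKUPS ==
["H2","H4"]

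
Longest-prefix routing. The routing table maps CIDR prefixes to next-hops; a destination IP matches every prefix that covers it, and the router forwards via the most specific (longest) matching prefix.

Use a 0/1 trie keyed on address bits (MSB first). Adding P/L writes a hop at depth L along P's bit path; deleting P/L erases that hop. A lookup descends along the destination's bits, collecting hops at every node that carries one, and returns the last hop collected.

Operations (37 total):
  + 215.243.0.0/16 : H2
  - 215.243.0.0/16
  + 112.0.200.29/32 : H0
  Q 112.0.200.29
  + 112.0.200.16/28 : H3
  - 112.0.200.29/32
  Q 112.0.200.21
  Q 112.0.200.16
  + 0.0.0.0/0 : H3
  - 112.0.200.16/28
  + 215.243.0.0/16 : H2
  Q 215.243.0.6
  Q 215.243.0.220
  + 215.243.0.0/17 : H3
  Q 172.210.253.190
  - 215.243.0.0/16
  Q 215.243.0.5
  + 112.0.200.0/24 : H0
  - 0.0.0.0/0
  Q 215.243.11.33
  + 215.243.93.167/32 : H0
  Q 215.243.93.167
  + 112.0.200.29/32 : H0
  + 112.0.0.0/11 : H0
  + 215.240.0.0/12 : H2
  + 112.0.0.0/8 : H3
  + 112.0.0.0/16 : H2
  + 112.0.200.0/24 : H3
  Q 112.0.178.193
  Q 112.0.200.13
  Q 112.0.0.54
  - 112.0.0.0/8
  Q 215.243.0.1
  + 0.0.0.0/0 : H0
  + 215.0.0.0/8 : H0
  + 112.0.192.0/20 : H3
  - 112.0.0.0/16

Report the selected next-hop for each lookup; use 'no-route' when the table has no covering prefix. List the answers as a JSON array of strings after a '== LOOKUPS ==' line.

Apply in order:
  + 215.243.0.0/16 (H2) depth=16
  - 215.243.0.0/16 clear@16
  + 112.0.200.29/32 (H0) depth=32
  Q 112.0.200.29: descend 01110000000000001100100000011101 ; hops seen [H0] ; pick H0
  + 112.0.200.16/28 (H3) depth=28
  - 112.0.200.29/32 clear@32
  Q 112.0.200.21: descend 0111000000000000110010000001 ; hops seen [H3] ; pick H3
  Q 112.0.200.16: descend 0111000000000000110010000001 ; hops seen [H3] ; pick H3
  + 0.0.0.0/0 (H3) depth=0
  - 112.0.200.16/28 clear@28
  + 215.243.0.0/16 (H2) depth=16
  Q 215.243.0.6: descend 1101011111110011 ; hops seen [H3,H2] ; pick H2
  Q 215.243.0.220: descend 1101011111110011 ; hops seen [H3,H2] ; pick H2
  + 215.243.0.0/17 (H3) depth=17
  Q 172.210.253.190: descend 1 ; hops seen [H3] ; pick H3
  - 215.243.0.0/16 clear@16
  Q 215.243.0.5: descend 11010111111100110 ; hops seen [H3,H3] ; pick H3
  + 112.0.200.0/24 (H0) depth=24
  - 0.0.0.0/0 clear@0
  Q 215.243.11.33: descend 11010111111100110 ; hops seen [H3] ; pick H3
  + 215.243.93.167/32 (H0) depth=32
  Q 215.243.93.167: descend 11010111111100110101110110100111 ; hops seen [H3,H0] ; pick H0
  + 112.0.200.29/32 (H0) depth=32
  + 112.0.0.0/11 (H0) depth=11
  + 215.240.0.0/12 (H2) depth=12
  + 112.0.0.0/8 (H3) depth=8
  + 112.0.0.0/16 (H2) depth=16
  + 112.0.200.0/24 (H3) depth=24
  Q 112.0.178.193: descend 01110000000000001 ; hops seen [H3,H0,H2] ; pick H2
  Q 112.0.200.13: descend 011100000000000011001000000 ; hops seen [H3,H0,H2,H3] ; pick H3
  Q 112.0.0.54: descend 0111000000000000 ; hops seen [H3,H0,H2] ; pick H2
  - 112.0.0.0/8 clear@8
  Q 215.243.0.1: descend 11010111111100110 ; hops seen [H2,H3] ; pick H3
  + 0.0.0.0/0 (H0) depth=0
  + 215.0.0.0/8 (H0) depth=8
  + 112.0.192.0/20 (H3) depth=20
  - 112.0.0.0/16 clear@16

== LOOKUPS ==
["H0","H3","H3","H2","H2","H3","H3","H3","H0","H2","H3","H2","H3"]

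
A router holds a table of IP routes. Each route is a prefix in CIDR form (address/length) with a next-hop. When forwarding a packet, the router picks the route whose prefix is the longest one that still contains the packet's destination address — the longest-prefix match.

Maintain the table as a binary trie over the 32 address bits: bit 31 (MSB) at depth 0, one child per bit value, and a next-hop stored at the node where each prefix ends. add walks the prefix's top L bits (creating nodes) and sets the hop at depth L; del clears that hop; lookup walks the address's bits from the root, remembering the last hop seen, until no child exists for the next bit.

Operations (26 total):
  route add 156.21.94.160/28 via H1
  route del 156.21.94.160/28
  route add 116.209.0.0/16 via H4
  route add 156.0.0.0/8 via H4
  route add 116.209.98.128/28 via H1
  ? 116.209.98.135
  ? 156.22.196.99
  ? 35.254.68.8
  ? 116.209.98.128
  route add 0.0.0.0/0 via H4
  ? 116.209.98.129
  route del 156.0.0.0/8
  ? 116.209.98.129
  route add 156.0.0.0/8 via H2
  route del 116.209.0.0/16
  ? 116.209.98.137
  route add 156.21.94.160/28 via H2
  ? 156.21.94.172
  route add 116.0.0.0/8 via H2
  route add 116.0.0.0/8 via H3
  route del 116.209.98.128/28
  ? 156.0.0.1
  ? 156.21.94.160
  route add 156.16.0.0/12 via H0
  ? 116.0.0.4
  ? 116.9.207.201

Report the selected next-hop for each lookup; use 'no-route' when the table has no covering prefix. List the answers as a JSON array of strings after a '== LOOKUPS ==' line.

Process each operation:
  add 156.21.94.160/28 -> H1 at depth 28
  del 156.21.94.160/28 (clear depth 28)
  add 116.209.0.0/16 -> H4 at depth 16
  add 156.0.0.0/8 -> H4 at depth 8
  add 116.209.98.128/28 -> H1 at depth 28
  ? 116.209.98.135  path d0:-→d1:-→d2:-→d3:-→d4:-→d5:-→d6:-→d7:-→d8:-→d9:-→d10:-→d11:-→d12:-→d13:-→d14:-→d15:-→d16:H4→d17:-→d18:-→d19:-→d20:-→d21:-→d22:-→d23:-→d24:-→d25:-→d26:-→d27:-→d28:H1  best=H1
  ? 156.22.196.99  path d0:-→d1:-→d2:-→d3:-→d4:-→d5:-→d6:-→d7:-→d8:H4→d9:-→d10:-→d11:-→d12:-→d13:-→d14:-  best=H4
  ? 35.254.68.8  path d0:-→d1:-  best=no-route
  ? 116.209.98.128  path d0:-→d1:-→d2:-→d3:-→d4:-→d5:-→d6:-→d7:-→d8:-→d9:-→d10:-→d11:-→d12:-→d13:-→d14:-→d15:-→d16:H4→d17:-→d18:-→d19:-→d20:-→d21:-→d22:-→d23:-→d24:-→d25:-→d26:-→d27:-→d28:H1  best=H1
  add 0.0.0.0/0 -> H4 at depth 0
  ? 116.209.98.129  path d0:H4→d1:-→d2:-→d3:-→d4:-→d5:-→d6:-→d7:-→d8:-→d9:-→d10:-→d11:-→d12:-→d13:-→d14:-→d15:-→d16:H4→d17:-→d18:-→d19:-→d20:-→d21:-→d22:-→d23:-→d24:-→d25:-→d26:-→d27:-→d28:H1  best=H1
  del 156.0.0.0/8 (clear depth 8)
  ? 116.209.98.129  path d0:H4→d1:-→d2:-→d3:-→d4:-→d5:-→d6:-→d7:-→d8:-→d9:-→d10:-→d11:-→d12:-→d13:-→d14:-→d15:-→d16:H4→d17:-→d18:-→d19:-→d20:-→d21:-→d22:-→d23:-→d24:-→d25:-→d26:-→d27:-→d28:H1  best=H1
  add 156.0.0.0/8 -> H2 at depth 8
  del 116.209.0.0/16 (clear depth 16)
  ? 116.209.98.137  path d0:H4→d1:-→d2:-→d3:-→d4:-→d5:-→d6:-→d7:-→d8:-→d9:-→d10:-→d11:-→d12:-→d13:-→d14:-→d15:-→d16:-→d17:-→d18:-→d19:-→d20:-→d21:-→d22:-→d23:-→d24:-→d25:-→d26:-→d27:-→d28:H1  best=H1
  add 156.21.94.160/28 -> H2 at depth 28
  ? 156.21.94.172  path d0:H4→d1:-→d2:-→d3:-→d4:-→d5:-→d6:-→d7:-→d8:H2→d9:-→d10:-→d11:-→d12:-→d13:-→d14:-→d15:-→d16:-→d17:-→d18:-→d19:-→d20:-→d21:-→d22:-→d23:-→d24:-→d25:-→d26:-→d27:-→d28:H2  best=H2
  add 116.0.0.0/8 -> H2 at depth 8
  add 116.0.0.0/8 -> H3 at depth 8
  del 116.209.98.128/28 (clear depth 28)
  ? 156.0.0.1  path d0:H4→d1:-→d2:-→d3:-→d4:-→d5:-→d6:-→d7:-→d8:H2→d9:-→d10:-→d11:-  best=H2
  ? 156.21.94.160  path d0:H4→d1:-→d2:-→d3:-→d4:-→d5:-→d6:-→d7:-→d8:H2→d9:-→d10:-→d11:-→d12:-→d13:-→d14:-→d15:-→d16:-→d17:-→d18:-→d19:-→d20:-→d21:-→d22:-→d23:-→d24:-→d25:-→d26:-→d27:-→d28:H2  best=H2
  add 156.16.0.0/12 -> H0 at depth 12
  ? 116.0.0.4  path d0:H4→d1:-→d2:-→d3:-→d4:-→d5:-→d6:-→d7:-→d8:H3  best=H3
  ? 116.9.207.201  path d0:H4→d1:-→d2:-→d3:-→d4:-→d5:-→d6:-→d7:-→d8:H3  best=H3

== LOOKUPS ==
["H1","H4","no-route","H1","H1","H1","H1","H2","H2","H2","H3","H3"]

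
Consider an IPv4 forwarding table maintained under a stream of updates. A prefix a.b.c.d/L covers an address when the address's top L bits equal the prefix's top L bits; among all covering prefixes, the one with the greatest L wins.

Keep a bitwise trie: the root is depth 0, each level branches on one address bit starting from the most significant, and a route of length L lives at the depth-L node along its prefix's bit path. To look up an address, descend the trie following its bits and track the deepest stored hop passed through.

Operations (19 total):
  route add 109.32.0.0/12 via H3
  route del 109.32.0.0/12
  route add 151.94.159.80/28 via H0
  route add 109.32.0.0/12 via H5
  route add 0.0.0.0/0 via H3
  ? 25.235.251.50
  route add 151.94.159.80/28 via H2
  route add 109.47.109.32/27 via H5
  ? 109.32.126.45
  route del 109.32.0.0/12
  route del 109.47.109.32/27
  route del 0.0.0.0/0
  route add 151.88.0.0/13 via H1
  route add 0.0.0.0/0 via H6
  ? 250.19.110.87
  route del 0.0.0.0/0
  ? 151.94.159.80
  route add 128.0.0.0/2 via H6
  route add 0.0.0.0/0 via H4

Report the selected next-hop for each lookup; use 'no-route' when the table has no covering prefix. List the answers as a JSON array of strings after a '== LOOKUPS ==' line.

Process each operation:
  add 109.32.0.0/12 -> H3 at depth 12
  del 109.32.0.0/12 (clear depth 12)
  add 151.94.159.80/28 -> H0 at depth 28
  add 109.32.0.0/12 -> H5 at depth 12
  add 0.0.0.0/0 -> H3 at depth 0
  lookup 25.235.251.50: bits 0 walk d0:H3→d1:- -> H3
  add 151.94.159.80/28 -> H2 at depth 28
  add 109.47.109.32/27 -> H5 at depth 27
  lookup 109.32.126.45: bits 011011010010 walk d0:H3→d1:-→d2:-→d3:-→d4:-→d5:-→d6:-→d7:-→d8:-→d9:-→d10:-→d11:-→d12:H5 -> H5
  del 109.32.0.0/12 (clear depth 12)
  del 109.47.109.32/27 (clear depth 27)
  del 0.0.0.0/0 (clear depth 0)
  add 151.88.0.0/13 -> H1 at depth 13
  add 0.0.0.0/0 -> H6 at depth 0
  lookup 250.19.110.87: bits 1 walk d0:H6→d1:- -> H6
  del 0.0.0.0/0 (clear depth 0)
  lookup 151.94.159.80: bits 1001011101011110100111110101 walk d0:-→d1:-→d2:-→d3:-→d4:-→d5:-→d6:-→d7:-→d8:-→d9:-→d10:-→d11:-→d12:-→d13:H1→d14:-→d15:-→d16:-→d17:-→d18:-→d19:-→d20:-→d21:-→d22:-→d23:-→d24:-→d25:-→d26:-→d27:-→d28:H2 -> H2
  add 128.0.0.0/2 -> H6 at depth 2
  add 0.0.0.0/0 -> H4 at depth 0

== LOOKUPS ==
["H3","H5","H6","H2"]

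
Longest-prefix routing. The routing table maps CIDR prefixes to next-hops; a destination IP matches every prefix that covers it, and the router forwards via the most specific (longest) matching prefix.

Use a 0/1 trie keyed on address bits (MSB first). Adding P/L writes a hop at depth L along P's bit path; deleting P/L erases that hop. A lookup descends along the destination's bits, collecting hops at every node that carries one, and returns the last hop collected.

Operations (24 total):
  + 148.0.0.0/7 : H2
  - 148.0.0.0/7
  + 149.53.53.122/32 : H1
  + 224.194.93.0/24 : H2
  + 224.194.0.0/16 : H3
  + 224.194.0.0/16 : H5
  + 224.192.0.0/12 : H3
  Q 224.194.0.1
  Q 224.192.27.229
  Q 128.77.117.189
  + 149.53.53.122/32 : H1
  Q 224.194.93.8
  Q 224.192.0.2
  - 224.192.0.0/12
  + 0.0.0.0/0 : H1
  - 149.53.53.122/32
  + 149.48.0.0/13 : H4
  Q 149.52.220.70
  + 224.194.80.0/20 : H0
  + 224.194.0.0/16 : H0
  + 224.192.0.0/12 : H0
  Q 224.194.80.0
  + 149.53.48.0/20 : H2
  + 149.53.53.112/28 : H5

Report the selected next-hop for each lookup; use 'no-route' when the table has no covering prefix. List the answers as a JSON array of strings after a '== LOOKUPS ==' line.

Process each operation:
  + 148.0.0.0/7 (H2) depth=7
  - 148.0.0.0/7 clear@7
  + 149.53.53.122/32 (H1) depth=32
  + 224.194.93.0/24 (H2) depth=24
  + 224.194.0.0/16 (H3) depth=16
  + 224.194.0.0/16 (H5) depth=16
  + 224.192.0.0/12 (H3) depth=12
  lookup 224.194.0.1: bits 11100000110000100 walk d0:-→d1:-→d2:-→d3:-→d4:-→d5:-→d6:-→d7:-→d8:-→d9:-→d10:-→d11:-→d12:H3→d13:-→d14:-→d15:-→d16:H5→d17:- -> H5
  lookup 224.192.27.229: bits 11100000110000 walk d0:-→d1:-→d2:-→d3:-→d4:-→d5:-→d6:-→d7:-→d8:-→d9:-→d10:-→d11:-→d12:H3→d13:-→d14:- -> H3
  lookup 128.77.117.189: bits 100 walk d0:-→d1:-→d2:-→d3:- -> no-route
  + 149.53.53.122/32 (H1) depth=32
  lookup 224.194.93.8: bits 111000001100001001011101 walk d0:-→d1:-→d2:-→d3:-→d4:-→d5:-→d6:-→d7:-→d8:-→d9:-→d10:-→d11:-→d12:H3→d13:-→d14:-→d15:-→d16:H5→d17:-→d18:-→d19:-→d20:-→d21:-→d22:-→d23:-→d24:H2 -> H2
  lookup 224.192.0.2: bits 11100000110000 walk d0:-→d1:-→d2:-→d3:-→d4:-→d5:-→d6:-→d7:-→d8:-→d9:-→d10:-→d11:-→d12:H3→d13:-→d14:- -> H3
  - 224.192.0.0/12 clear@12
  + 0.0.0.0/0 (H1) depth=0
  - 149.53.53.122/32 clear@32
  + 149.48.0.0/13 (H4) depth=13
  lookup 149.52.220.70: bits 100101010011010 walk d0:H1→d1:-→d2:-→d3:-→d4:-→d5:-→d6:-→d7:-→d8:-→d9:-→d10:-→d11:-→d12:-→d13:H4→d14:-→d15:- -> H4
  + 224.194.80.0/20 (H0) depth=20
  + 224.194.0.0/16 (H0) depth=16
  + 224.192.0.0/12 (H0) depth=12
  lookup 224.194.80.0: bits 11100000110000100101 walk d0:H1→d1:-→d2:-→d3:-→d4:-→d5:-→d6:-→d7:-→d8:-→d9:-→d10:-→d11:-→d12:H0→d13:-→d14:-→d15:-→d16:H0→d17:-→d18:-→d19:-→d20:H0 -> H0
  + 149.53.48.0/20 (H2) depth=20
  + 149.53.53.112/28 (H5) depth=28

== LOOKUPS ==
["H5","H3","no-route","H2","H3","H4","H0"]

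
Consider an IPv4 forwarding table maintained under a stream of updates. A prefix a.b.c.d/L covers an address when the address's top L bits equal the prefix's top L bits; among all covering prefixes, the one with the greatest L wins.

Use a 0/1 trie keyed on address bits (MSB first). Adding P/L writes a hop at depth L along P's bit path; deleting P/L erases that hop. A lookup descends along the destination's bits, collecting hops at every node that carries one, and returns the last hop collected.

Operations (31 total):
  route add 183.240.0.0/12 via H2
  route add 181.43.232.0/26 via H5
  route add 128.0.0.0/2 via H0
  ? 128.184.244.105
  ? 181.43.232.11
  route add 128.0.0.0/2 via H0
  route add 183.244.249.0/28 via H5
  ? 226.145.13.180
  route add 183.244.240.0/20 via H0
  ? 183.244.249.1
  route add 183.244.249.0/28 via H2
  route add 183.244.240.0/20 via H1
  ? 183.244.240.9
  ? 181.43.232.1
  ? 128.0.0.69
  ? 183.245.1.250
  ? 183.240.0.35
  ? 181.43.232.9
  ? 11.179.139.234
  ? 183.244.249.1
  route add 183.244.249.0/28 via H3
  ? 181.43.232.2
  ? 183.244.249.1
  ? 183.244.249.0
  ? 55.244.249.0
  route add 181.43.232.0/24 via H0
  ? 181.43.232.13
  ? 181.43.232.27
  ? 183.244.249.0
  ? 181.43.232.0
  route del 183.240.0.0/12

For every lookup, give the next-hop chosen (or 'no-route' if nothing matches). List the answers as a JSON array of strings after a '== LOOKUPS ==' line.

Apply in order:
  + 183.240.0.0/12 (H2) depth=12
  + 181.43.232.0/26 (H5) depth=26
  + 128.0.0.0/2 (H0) depth=2
  Q 128.184.244.105: descend 10 ; hops seen [H0] ; pick H0
  Q 181.43.232.11: descend 10110101001010111110100000 ; hops seen [H0,H5] ; pick H5
  + 128.0.0.0/2 (H0) depth=2
  + 183.244.249.0/28 (H5) depth=28
  Q 226.145.13.180: descend 1 ; hops seen [∅] ; pick no-route
  + 183.244.240.0/20 (H0) depth=20
  Q 183.244.249.1: descend 1011011111110100111110010000 ; hops seen [H0,H2,H0,H5] ; pick H5
  + 183.244.249.0/28 (H2) depth=28
  + 183.244.240.0/20 (H1) depth=20
  Q 183.244.240.9: descend 10110111111101001111 ; hops seen [H0,H2,H1] ; pick H1
  Q 181.43.232.1: descend 10110101001010111110100000 ; hops seen [H0,H5] ; pick H5
  Q 128.0.0.69: descend 10 ; hops seen [H0] ; pick H0
  Q 183.245.1.250: descend 101101111111010 ; hops seen [H0,H2] ; pick H2
  Q 183.240.0.35: descend 1011011111110 ; hops seen [H0,H2] ; pick H2
  Q 181.43.232.9: descend 10110101001010111110100000 ; hops seen [H0,H5] ; pick H5
  Q 11.179.139.234: descend ε ; hops seen [∅] ; pick no-route
  Q 183.244.249.1: descend 1011011111110100111110010000 ; hops seen [H0,H2,H1,H2] ; pick H2
  + 183.244.249.0/28 (H3) depth=28
  Q 181.43.232.2: descend 10110101001010111110100000 ; hops seen [H0,H5] ; pick H5
  Q 183.244.249.1: descend 1011011111110100111110010000 ; hops seen [H0,H2,H1,H3] ; pick H3
  Q 183.244.249.0: descend 1011011111110100111110010000 ; hops seen [H0,H2,H1,H3] ; pick H3
  Q 55.244.249.0: descend ε ; hops seen [∅] ; pick no-route
  + 181.43.232.0/24 (H0) depth=24
  Q 181.43.232.13: descend 10110101001010111110100000 ; hops seen [H0,H0,H5] ; pick H5
  Q 181.43.232.27: descend 10110101001010111110100000 ; hops seen [H0,H0,H5] ; pick H5
  Q 183.244.249.0: descend 1011011111110100111110010000 ; hops seen [H0,H2,H1,H3] ; pick H3
  Q 181.43.232.0: descend 10110101001010111110100000 ; hops seen [H0,H0,H5] ; pick H5
  - 183.240.0.0/12 clear@12

== LOOKUPS ==
["H0","H5","no-route","H5","H1","H5","H0","H2","H2","H5","no-route","H2","H5","H3","H3","no-route","H5","H5","H3","H5"]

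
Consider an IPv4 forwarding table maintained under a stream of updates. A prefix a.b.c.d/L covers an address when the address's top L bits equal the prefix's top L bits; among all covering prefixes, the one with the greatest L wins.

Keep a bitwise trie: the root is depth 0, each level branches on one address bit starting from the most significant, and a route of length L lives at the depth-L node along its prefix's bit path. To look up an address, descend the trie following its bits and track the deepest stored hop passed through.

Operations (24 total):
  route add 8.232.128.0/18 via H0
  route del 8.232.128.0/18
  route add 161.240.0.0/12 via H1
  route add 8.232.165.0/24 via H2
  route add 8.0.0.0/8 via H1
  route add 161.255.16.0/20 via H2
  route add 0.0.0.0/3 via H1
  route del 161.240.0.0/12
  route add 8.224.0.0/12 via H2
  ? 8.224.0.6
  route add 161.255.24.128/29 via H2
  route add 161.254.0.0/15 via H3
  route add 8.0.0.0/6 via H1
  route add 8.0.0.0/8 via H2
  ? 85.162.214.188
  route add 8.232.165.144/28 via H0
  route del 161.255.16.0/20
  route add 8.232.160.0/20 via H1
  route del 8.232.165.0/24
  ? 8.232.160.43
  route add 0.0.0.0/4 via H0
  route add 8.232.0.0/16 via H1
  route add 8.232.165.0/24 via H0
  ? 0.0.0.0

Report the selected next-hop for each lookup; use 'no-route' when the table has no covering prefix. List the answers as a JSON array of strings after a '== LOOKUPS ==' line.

Trace:
  + 8.232.128.0/18 (H0) depth=18
  del 8.232.128.0/18 (clear depth 18)
  + 161.240.0.0/12 (H1) depth=12
  + 8.232.165.0/24 (H2) depth=24
  + 8.0.0.0/8 (H1) depth=8
  + 161.255.16.0/20 (H2) depth=20
  + 0.0.0.0/3 (H1) depth=3
  del 161.240.0.0/12 (clear depth 12)
  + 8.224.0.0/12 (H2) depth=12
  ? 8.224.0.6  path d0:-→d1:-→d2:-→d3:H1→d4:-→d5:-→d6:-→d7:-→d8:H1→d9:-→d10:-→d11:-→d12:H2  best=H2
  + 161.255.24.128/29 (H2) depth=29
  + 161.254.0.0/15 (H3) depth=15
  + 8.0.0.0/6 (H1) depth=6
  + 8.0.0.0/8 (H2) depth=8
  ? 85.162.214.188  path d0:-→d1:-  best=no-route
  + 8.232.165.144/28 (H0) depth=28
  del 161.255.16.0/20 (clear depth 20)
  + 8.232.160.0/20 (H1) depth=20
  del 8.232.165.0/24 (clear depth 24)
  ? 8.232.160.43  path d0:-→d1:-→d2:-→d3:H1→d4:-→d5:-→d6:H1→d7:-→d8:H2→d9:-→d10:-→d11:-→d12:H2→d13:-→d14:-→d15:-→d16:-→d17:-→d18:-→d19:-→d20:H1→d21:-  best=H1
  + 0.0.0.0/4 (H0) depth=4
  + 8.232.0.0/16 (H1) depth=16
  + 8.232.165.0/24 (H0) depth=24
  ? 0.0.0.0  path d0:-→d1:-→d2:-→d3:H1→d4:H0  best=H0

== LOOKUPS ==
["H2","no-route","H1","H0"]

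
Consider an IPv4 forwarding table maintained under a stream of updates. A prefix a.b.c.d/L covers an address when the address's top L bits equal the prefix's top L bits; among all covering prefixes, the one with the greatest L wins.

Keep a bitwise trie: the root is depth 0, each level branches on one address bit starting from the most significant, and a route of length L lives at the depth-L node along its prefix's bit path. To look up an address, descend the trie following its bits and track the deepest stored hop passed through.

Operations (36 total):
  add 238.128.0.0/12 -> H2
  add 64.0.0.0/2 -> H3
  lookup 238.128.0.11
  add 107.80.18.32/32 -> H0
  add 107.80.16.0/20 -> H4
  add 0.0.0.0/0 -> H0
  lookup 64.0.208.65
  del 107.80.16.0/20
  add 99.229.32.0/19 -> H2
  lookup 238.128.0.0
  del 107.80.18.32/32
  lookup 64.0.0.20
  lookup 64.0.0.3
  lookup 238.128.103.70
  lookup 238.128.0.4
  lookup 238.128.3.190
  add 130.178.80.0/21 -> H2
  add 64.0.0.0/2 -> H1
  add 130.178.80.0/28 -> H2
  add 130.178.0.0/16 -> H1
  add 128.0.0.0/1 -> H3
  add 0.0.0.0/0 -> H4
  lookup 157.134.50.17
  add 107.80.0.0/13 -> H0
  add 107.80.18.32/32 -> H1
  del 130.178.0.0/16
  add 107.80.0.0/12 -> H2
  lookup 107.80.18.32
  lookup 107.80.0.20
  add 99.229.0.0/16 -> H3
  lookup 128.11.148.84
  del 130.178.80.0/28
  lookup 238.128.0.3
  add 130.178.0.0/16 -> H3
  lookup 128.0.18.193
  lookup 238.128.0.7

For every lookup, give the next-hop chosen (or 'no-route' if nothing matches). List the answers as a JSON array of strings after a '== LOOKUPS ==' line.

Apply in order:
  + 238.128.0.0/12 (H2) depth=12
  + 64.0.0.0/2 (H3) depth=2
  ? 238.128.0.11  path d0:-→d1:-→d2:-→d3:-→d4:-→d5:-→d6:-→d7:-→d8:-→d9:-→d10:-→d11:-→d12:H2  best=H2
  + 107.80.18.32/32 (H0) depth=32
  + 107.80.16.0/20 (H4) depth=20
  + 0.0.0.0/0 (H0) depth=0
  ? 64.0.208.65  path d0:H0→d1:-→d2:H3  best=H3
  del 107.80.16.0/20 (clear depth 20)
  + 99.229.32.0/19 (H2) depth=19
  ? 238.128.0.0  path d0:H0→d1:-→d2:-→d3:-→d4:-→d5:-→d6:-→d7:-→d8:-→d9:-→d10:-→d11:-→d12:H2  best=H2
  del 107.80.18.32/32 (clear depth 32)
  ? 64.0.0.20  path d0:H0→d1:-→d2:H3  best=H3
  ? 64.0.0.3  path d0:H0→d1:-→d2:H3  best=H3
  ? 238.128.103.70  path d0:H0→d1:-→d2:-→d3:-→d4:-→d5:-→d6:-→d7:-→d8:-→d9:-→d10:-→d11:-→d12:H2  best=H2
  ? 238.128.0.4  path d0:H0→d1:-→d2:-→d3:-→d4:-→d5:-→d6:-→d7:-→d8:-→d9:-→d10:-→d11:-→d12:H2  best=H2
  ? 238.128.3.190  path d0:H0→d1:-→d2:-→d3:-→d4:-→d5:-→d6:-→d7:-→d8:-→d9:-→d10:-→d11:-→d12:H2  best=H2
  + 130.178.80.0/21 (H2) depth=21
  + 64.0.0.0/2 (H1) depth=2
  + 130.178.80.0/28 (H2) depth=28
  + 130.178.0.0/16 (H1) depth=16
  + 128.0.0.0/1 (H3) depth=1
  + 0.0.0.0/0 (H4) depth=0
  ? 157.134.50.17  path d0:H4→d1:H3→d2:-→d3:-  best=H3
  + 107.80.0.0/13 (H0) depth=13
  + 107.80.18.32/32 (H1) depth=32
  del 130.178.0.0/16 (clear depth 16)
  + 107.80.0.0/12 (H2) depth=12
  ? 107.80.18.32  path d0:H4→d1:-→d2:H1→d3:-→d4:-→d5:-→d6:-→d7:-→d8:-→d9:-→d10:-→d11:-→d12:H2→d13:H0→d14:-→d15:-→d16:-→d17:-→d18:-→d19:-→d20:-→d21:-→d22:-→d23:-→d24:-→d25:-→d26:-→d27:-→d28:-→d29:-→d30:-→d31:-→d32:H1  best=H1
  ? 107.80.0.20  path d0:H4→d1:-→d2:H1→d3:-→d4:-→d5:-→d6:-→d7:-→d8:-→d9:-→d10:-→d11:-→d12:H2→d13:H0→d14:-→d15:-→d16:-→d17:-→d18:-→d19:-  best=H0
  + 99.229.0.0/16 (H3) depth=16
  ? 128.11.148.84  path d0:H4→d1:H3→d2:-→d3:-→d4:-→d5:-→d6:-  best=H3
  del 130.178.80.0/28 (clear depth 28)
  ? 238.128.0.3  path d0:H4→d1:H3→d2:-→d3:-→d4:-→d5:-→d6:-→d7:-→d8:-→d9:-→d10:-→d11:-→d12:H2  best=H2
  + 130.178.0.0/16 (H3) depth=16
  ? 128.0.18.193  path d0:H4→d1:H3→d2:-→d3:-→d4:-→d5:-→d6:-  best=H3
  ? 238.128.0.7  path d0:H4→d1:H3→d2:-→d3:-→d4:-→d5:-→d6:-→d7:-→d8:-→d9:-→d10:-→d11:-→d12:H2  best=H2

== LOOKUPS ==
["H2","H3","H2","H3","H3","H2","H2","H2","H3","H1","H0","H3","H2","H3","H2"]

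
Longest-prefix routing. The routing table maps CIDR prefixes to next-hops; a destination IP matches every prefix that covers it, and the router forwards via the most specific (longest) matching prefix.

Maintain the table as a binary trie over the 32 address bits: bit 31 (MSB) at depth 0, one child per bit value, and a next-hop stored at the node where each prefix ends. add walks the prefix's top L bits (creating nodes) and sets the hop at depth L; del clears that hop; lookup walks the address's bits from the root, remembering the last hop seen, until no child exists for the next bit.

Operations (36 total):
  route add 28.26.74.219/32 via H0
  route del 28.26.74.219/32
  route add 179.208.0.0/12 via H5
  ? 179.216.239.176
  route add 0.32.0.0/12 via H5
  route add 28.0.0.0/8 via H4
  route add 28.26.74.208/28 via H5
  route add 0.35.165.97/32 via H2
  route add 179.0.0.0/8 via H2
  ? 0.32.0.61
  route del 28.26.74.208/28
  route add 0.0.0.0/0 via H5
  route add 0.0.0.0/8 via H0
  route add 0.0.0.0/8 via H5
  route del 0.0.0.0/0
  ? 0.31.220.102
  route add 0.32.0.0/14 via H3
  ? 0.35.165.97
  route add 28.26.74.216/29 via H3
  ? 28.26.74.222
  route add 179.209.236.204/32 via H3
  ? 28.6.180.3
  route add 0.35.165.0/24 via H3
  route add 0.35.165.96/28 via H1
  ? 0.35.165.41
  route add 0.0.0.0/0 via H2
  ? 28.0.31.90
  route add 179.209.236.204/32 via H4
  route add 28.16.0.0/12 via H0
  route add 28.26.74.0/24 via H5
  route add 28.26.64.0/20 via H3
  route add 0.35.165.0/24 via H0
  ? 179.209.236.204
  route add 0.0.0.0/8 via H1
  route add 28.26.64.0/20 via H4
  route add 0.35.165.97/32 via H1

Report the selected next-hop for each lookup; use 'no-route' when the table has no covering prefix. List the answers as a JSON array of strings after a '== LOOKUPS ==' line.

Apply in order:
  add 28.26.74.219/32 -> H0 at depth 32
  - 28.26.74.219/32 clear@32
  add 179.208.0.0/12 -> H5 at depth 12
  ? 179.216.239.176  path d0:-→d1:-→d2:-→d3:-→d4:-→d5:-→d6:-→d7:-→d8:-→d9:-→d10:-→d11:-→d12:H5  best=H5
  add 0.32.0.0/12 -> H5 at depth 12
  add 28.0.0.0/8 -> H4 at depth 8
  add 28.26.74.208/28 -> H5 at depth 28
  add 0.35.165.97/32 -> H2 at depth 32
  add 179.0.0.0/8 -> H2 at depth 8
  ? 0.32.0.61  path d0:-→d1:-→d2:-→d3:-→d4:-→d5:-→d6:-→d7:-→d8:-→d9:-→d10:-→d11:-→d12:H5→d13:-→d14:-  best=H5
  - 28.26.74.208/28 clear@28
  add 0.0.0.0/0 -> H5 at depth 0
  add 0.0.0.0/8 -> H0 at depth 8
  add 0.0.0.0/8 -> H5 at depth 8
  - 0.0.0.0/0 clear@0
  ? 0.31.220.102  path d0:-→d1:-→d2:-→d3:-→d4:-→d5:-→d6:-→d7:-→d8:H5→d9:-→d10:-  best=H5
  add 0.32.0.0/14 -> H3 at depth 14
  ? 0.35.165.97  path d0:-→d1:-→d2:-→d3:-→d4:-→d5:-→d6:-→d7:-→d8:H5→d9:-→d10:-→d11:-→d12:H5→d13:-→d14:H3→d15:-→d16:-→d17:-→d18:-→d19:-→d20:-→d21:-→d22:-→d23:-→d24:-→d25:-→d26:-→d27:-→d28:-→d29:-→d30:-→d31:-→d32:H2  best=H2
  add 28.26.74.216/29 -> H3 at depth 29
  ? 28.26.74.222  path d0:-→d1:-→d2:-→d3:-→d4:-→d5:-→d6:-→d7:-→d8:H4→d9:-→d10:-→d11:-→d12:-→d13:-→d14:-→d15:-→d16:-→d17:-→d18:-→d19:-→d20:-→d21:-→d22:-→d23:-→d24:-→d25:-→d26:-→d27:-→d28:-→d29:H3  best=H3
  add 179.209.236.204/32 -> H3 at depth 32
  ? 28.6.180.3  path d0:-→d1:-→d2:-→d3:-→d4:-→d5:-→d6:-→d7:-→d8:H4→d9:-→d10:-→d11:-  best=H4
  add 0.35.165.0/24 -> H3 at depth 24
  add 0.35.165.96/28 -> H1 at depth 28
  ? 0.35.165.41  path d0:-→d1:-→d2:-→d3:-→d4:-→d5:-→d6:-→d7:-→d8:H5→d9:-→d10:-→d11:-→d12:H5→d13:-→d14:H3→d15:-→d16:-→d17:-→d18:-→d19:-→d20:-→d21:-→d22:-→d23:-→d24:H3→d25:-  best=H3
  add 0.0.0.0/0 -> H2 at depth 0
  ? 28.0.31.90  path d0:H2→d1:-→d2:-→d3:-→d4:-→d5:-→d6:-→d7:-→d8:H4→d9:-→d10:-→d11:-  best=H4
  add 179.209.236.204/32 -> H4 at depth 32
  add 28.16.0.0/12 -> H0 at depth 12
  add 28.26.74.0/24 -> H5 at depth 24
  add 28.26.64.0/20 -> H3 at depth 20
  add 0.35.165.0/24 -> H0 at depth 24
  ? 179.209.236.204  path d0:H2→d1:-→d2:-→d3:-→d4:-→d5:-→d6:-→d7:-→d8:H2→d9:-→d10:-→d11:-→d12:H5→d13:-→d14:-→d15:-→d16:-→d17:-→d18:-→d19:-→d20:-→d21:-→d22:-→d23:-→d24:-→d25:-→d26:-→d27:-→d28:-→d29:-→d30:-→d31:-→d32:H4  best=H4
  add 0.0.0.0/8 -> H1 at depth 8
  add 28.26.64.0/20 -> H4 at depth 20
  add 0.35.165.97/32 -> H1 at depth 32

== LOOKUPS ==
["H5","H5","H5","H2","H3","H4","H3","H4","H4"]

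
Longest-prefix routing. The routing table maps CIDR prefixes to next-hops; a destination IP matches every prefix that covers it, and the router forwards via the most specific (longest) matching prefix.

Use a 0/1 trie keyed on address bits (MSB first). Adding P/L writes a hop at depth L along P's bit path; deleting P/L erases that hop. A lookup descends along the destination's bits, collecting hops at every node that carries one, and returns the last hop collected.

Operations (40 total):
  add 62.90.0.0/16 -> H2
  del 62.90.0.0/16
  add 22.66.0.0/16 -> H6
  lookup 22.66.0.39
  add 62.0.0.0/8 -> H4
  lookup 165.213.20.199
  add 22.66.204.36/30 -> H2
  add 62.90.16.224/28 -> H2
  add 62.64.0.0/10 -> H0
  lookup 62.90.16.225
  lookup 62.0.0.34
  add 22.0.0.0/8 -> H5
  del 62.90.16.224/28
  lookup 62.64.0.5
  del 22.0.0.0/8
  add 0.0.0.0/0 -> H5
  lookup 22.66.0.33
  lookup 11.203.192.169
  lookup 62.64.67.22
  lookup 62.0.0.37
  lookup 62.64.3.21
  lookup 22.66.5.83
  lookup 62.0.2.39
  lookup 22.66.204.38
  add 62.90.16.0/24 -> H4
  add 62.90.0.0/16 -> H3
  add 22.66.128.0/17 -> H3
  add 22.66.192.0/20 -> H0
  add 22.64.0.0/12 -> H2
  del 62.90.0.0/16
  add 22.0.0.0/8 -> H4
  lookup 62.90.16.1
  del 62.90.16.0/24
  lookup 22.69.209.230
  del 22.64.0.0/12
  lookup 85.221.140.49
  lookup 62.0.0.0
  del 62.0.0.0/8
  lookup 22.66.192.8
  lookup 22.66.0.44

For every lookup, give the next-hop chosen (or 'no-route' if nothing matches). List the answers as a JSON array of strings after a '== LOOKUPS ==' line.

Trace:
  add 62.90.0.0/16 -> H2 at depth 16
  - 62.90.0.0/16 clear@16
  add 22.66.0.0/16 -> H6 at depth 16
  Q 22.66.0.39: descend 0001011001000010 ; hops seen [H6] ; pick H6
  add 62.0.0.0/8 -> H4 at depth 8
  Q 165.213.20.199: descend ε ; hops seen [∅] ; pick no-route
  add 22.66.204.36/30 -> H2 at depth 30
  add 62.90.16.224/28 -> H2 at depth 28
  add 62.64.0.0/10 -> H0 at depth 10
  Q 62.90.16.225: descend 0011111001011010000100001110 ; hops seen [H4,H0,H2] ; pick H2
  Q 62.0.0.34: descend 001111100 ; hops seen [H4] ; pick H4
  add 22.0.0.0/8 -> H5 at depth 8
  - 62.90.16.224/28 clear@28
  Q 62.64.0.5: descend 00111110010 ; hops seen [H4,H0] ; pick H0
  - 22.0.0.0/8 clear@8
  add 0.0.0.0/0 -> H5 at depth 0
  Q 22.66.0.33: descend 0001011001000010 ; hops seen [H5,H6] ; pick H6
  Q 11.203.192.169: descend 000 ; hops seen [H5] ; pick H5
  Q 62.64.67.22: descend 00111110010 ; hops seen [H5,H4,H0] ; pick H0
  Q 62.0.0.37: descend 001111100 ; hops seen [H5,H4] ; pick H4
  Q 62.64.3.21: descend 00111110010 ; hops seen [H5,H4,H0] ; pick H0
  Q 22.66.5.83: descend 0001011001000010 ; hops seen [H5,H6] ; pick H6
  Q 62.0.2.39: descend 001111100 ; hops seen [H5,H4] ; pick H4
  Q 22.66.204.38: descend 000101100100001011001100001001 ; hops seen [H5,H6,H2] ; pick H2
  add 62.90.16.0/24 -> H4 at depth 24
  add 62.90.0.0/16 -> H3 at depth 16
  add 22.66.128.0/17 -> H3 at depth 17
  add 22.66.192.0/20 -> H0 at depth 20
  add 22.64.0.0/12 -> H2 at depth 12
  - 62.90.0.0/16 clear@16
  add 22.0.0.0/8 -> H4 at depth 8
  Q 62.90.16.1: descend 001111100101101000010000 ; hops seen [H5,H4,H0,H4] ; pick H4
  - 62.90.16.0/24 clear@24
  Q 22.69.209.230: descend 0001011001000 ; hops seen [H5,H4,H2] ; pick H2
  - 22.64.0.0/12 clear@12
  Q 85.221.140.49: descend 0 ; hops seen [H5] ; pick H5
  Q 62.0.0.0: descend 001111100 ; hops seen [H5,H4] ; pick H4
  - 62.0.0.0/8 clear@8
  Q 22.66.192.8: descend 00010110010000101100 ; hops seen [H5,H4,H6,H3,H0] ; pick H0
  Q 22.66.0.44: descend 0001011001000010 ; hops seen [H5,H4,H6] ; pick H6

== LOOKUPS ==
["H6","no-route","H2","H4","H0","H6","H5","H0","H4","H0","H6","H4","H2","H4","H2","H5","H4","H0","H6"]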